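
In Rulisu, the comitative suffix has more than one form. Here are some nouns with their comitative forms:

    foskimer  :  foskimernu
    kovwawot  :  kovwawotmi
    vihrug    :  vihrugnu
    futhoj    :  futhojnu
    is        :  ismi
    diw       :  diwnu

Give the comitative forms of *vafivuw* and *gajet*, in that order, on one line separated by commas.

The suffix is conditioned by the final consonant: -mi when the stem ends in a voiceless consonant (*kovwawot*, *is*); -nu when the stem ends in a voiced consonant (*foskimer*, *vihrug*, *futhoj*, *diw*).
*vafivuw*: final consonant = /w/, voiced → -nu → *vafivuwnu*.
Since the final consonant of *gajet* is /t/ (voiceless), it takes -mi, giving *gajetmi*.

vafivuwnu, gajetmi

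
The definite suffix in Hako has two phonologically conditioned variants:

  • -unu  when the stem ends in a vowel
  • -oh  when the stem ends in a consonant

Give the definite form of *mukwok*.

*mukwok* — final sound /k/ (a consonant) → -oh → *mukwokoh*.

mukwokoh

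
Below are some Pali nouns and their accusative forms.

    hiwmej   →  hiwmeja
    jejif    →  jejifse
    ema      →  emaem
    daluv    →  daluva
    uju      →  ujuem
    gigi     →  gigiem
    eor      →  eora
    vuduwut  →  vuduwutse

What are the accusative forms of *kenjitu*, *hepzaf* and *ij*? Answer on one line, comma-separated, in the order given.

The pattern is voicing of the final sound: -se when the stem ends in a voiceless consonant (*jejif*, *vuduwut*); -a when the stem ends in a voiced consonant (*hiwmej*, *daluv*, *eor*); -em when the stem ends in a vowel (*ema*, *uju*, *gigi*).
Since the final sound of *kenjitu* is /u/ (a vowel), it takes -em, giving *kenjituem*.
The final sound of *hepzaf* is /f/, which is a voiceless consonant, so the suffix is -se, giving *hepzafse*.
*ij*: final sound = /j/, a voiced consonant → -a → *ija*.

kenjituem, hepzafse, ija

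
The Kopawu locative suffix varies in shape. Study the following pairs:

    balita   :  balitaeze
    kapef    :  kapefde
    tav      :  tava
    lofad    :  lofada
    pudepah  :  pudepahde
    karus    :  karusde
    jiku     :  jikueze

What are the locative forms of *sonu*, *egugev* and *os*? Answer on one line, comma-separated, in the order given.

sonueze, egugeva, osde

The pattern is voicing of the final sound: -de when the stem ends in a voiceless consonant (*kapef*, *pudepah*, *karus*); -a when the stem ends in a voiced consonant (*tav*, *lofad*); -eze when the stem ends in a vowel (*balita*, *jiku*).
*sonu* — final sound /u/ (a vowel) → -eze → *sonueze*.
The final sound of *egugev* is /v/, which is a voiced consonant, so the suffix is -a, giving *egugeva*.
*os* — final sound /s/ (a voiceless consonant) → -de → *osde*.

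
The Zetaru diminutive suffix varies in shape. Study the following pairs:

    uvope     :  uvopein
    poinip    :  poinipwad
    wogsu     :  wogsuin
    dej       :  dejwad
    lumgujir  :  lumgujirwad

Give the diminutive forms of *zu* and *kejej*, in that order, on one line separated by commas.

zuin, kejejwad

The pattern is consonant vs. vowel: -wad when the stem ends in a consonant (*poinip*, *dej*, *lumgujir*); -in when the stem ends in a vowel (*uvope*, *wogsu*).
Since the final sound of *zu* is /u/ (a vowel), it takes -in, giving *zuin*.
*kejej*: final sound = /j/, a consonant → -wad → *kejejwad*.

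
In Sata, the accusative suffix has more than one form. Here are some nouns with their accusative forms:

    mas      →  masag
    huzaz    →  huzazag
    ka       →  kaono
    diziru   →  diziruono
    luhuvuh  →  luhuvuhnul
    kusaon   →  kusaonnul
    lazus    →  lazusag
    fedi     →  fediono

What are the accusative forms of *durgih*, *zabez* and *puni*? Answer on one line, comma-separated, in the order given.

The pattern is sibilance of the final sound: -ag when the stem ends in a sibilant (*mas*, *huzaz*, *lazus*); -nul when the stem ends in a non-sibilant consonant (*luhuvuh*, *kusaon*); -ono when the stem ends in a vowel (*ka*, *diziru*, *fedi*).
*durgih*: final sound = /h/, a non-sibilant consonant → -nul → *durgihnul*.
The final sound of *zabez* is /z/, which is a sibilant, so the suffix is -ag, giving *zabezag*.
*puni*: final sound = /i/, a vowel → -ono → *puniono*.

durgihnul, zabezag, puniono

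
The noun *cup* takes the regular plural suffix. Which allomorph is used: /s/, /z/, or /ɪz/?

/s/

The stem *cup* ends in a voiceless non-sibilant consonant.
The plural suffix surfaces as /ɪz/ after sibilants, /s/ after other voiceless consonants, and /z/ after other voiced sounds.
So the plural -s on *cup* is pronounced /s/.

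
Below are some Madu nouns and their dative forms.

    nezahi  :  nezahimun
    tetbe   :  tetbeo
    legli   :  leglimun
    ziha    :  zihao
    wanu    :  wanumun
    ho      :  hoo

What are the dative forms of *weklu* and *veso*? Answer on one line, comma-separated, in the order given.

Looking at the last vowel of each stem: -mun when the last vowel of the stem is a high vowel (*nezahi*, *legli*, *wanu*); -o when the last vowel of the stem is a non-high vowel (*tetbe*, *ziha*, *ho*).
*weklu* — last vowel /u/ (a high vowel) → -mun → *weklumun*.
Since the last vowel of *veso* is /o/ (a non-high vowel), it takes -o, giving *vesoo*.

weklumun, vesoo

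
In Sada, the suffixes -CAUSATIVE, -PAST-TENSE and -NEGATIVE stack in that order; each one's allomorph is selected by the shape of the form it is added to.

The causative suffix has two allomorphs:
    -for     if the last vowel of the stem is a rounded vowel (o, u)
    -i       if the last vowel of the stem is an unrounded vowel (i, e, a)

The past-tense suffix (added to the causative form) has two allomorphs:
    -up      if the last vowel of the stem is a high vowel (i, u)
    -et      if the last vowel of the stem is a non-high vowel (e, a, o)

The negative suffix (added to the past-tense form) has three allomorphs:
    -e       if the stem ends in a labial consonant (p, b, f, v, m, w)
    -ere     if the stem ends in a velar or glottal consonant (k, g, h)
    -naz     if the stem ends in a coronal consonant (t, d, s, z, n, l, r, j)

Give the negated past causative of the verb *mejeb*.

mejebiupe

The last vowel of *mejeb* is /e/, which is an unrounded vowel, so the causative suffix is -i, giving *mejebi*.
The causative form *mejebi* — last vowel /i/ (a high vowel) → -up → *mejebiup*.
The past-tense form *mejebiup*: final consonant = /p/, labial → -e → *mejebiupe*.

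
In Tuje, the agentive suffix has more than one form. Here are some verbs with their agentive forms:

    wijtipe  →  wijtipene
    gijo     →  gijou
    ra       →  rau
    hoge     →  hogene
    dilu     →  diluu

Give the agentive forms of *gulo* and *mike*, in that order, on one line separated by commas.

The suffix is conditioned by the last vowel: -ne when the last vowel of the stem is a front vowel (*wijtipe*, *hoge*); -u when the last vowel of the stem is a back vowel (*gijo*, *ra*, *dilu*).
*gulo* — last vowel /o/ (a back vowel) → -u → *gulou*.
The last vowel of *mike* is /e/, which is a front vowel, so the suffix is -ne, giving *mikene*.

gulou, mikene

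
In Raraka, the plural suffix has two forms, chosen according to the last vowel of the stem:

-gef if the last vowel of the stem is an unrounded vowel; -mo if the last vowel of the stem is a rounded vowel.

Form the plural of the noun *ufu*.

ufumo

Since the last vowel of *ufu* is /u/ (a rounded vowel), it takes -mo, giving *ufumo*.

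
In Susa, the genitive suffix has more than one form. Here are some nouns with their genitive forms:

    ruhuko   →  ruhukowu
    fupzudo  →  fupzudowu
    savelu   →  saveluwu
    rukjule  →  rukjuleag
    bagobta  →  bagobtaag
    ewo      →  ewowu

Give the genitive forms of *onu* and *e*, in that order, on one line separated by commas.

onuwu, eag

The alternation tracks the last vowel of the stem — -wu when the last vowel of the stem is a rounded vowel (*ruhuko*, *fupzudo*, *savelu*, *ewo*); -ag when the last vowel of the stem is an unrounded vowel (*rukjule*, *bagobta*).
*onu* — last vowel /u/ (a rounded vowel) → -wu → *onuwu*.
Since the last vowel of *e* is /e/ (an unrounded vowel), it takes -ag, giving *eag*.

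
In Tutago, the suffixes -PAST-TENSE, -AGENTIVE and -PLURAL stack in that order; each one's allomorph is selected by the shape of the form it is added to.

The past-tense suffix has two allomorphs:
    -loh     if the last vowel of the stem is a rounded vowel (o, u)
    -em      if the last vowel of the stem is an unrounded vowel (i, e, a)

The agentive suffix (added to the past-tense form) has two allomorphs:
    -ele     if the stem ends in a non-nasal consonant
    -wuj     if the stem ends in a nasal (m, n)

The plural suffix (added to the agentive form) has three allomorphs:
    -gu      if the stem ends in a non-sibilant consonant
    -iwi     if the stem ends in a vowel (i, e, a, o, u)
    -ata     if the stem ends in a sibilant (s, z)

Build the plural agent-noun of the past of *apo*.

apoloheleiwi

*apo*: last vowel = /o/, a rounded vowel → -loh → *apoloh*.
The past-tense form *apoloh*: final consonant = /h/, non-nasal → -ele → *apolohele*.
Since the final sound of the agentive form *apolohele* is /e/ (a vowel), it takes -iwi, giving *apoloheleiwi*.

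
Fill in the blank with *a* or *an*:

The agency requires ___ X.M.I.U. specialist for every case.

an

The indefinite article is chosen by the initial *sound* of the following word, not its spelling.
The initialism *X.M.I.U.* is read letter by letter; the first letter, X, is pronounced /ɛks/, which begins with a vowel sound.
So the article is *an*: The agency requires an X.M.I.U. specialist for every case.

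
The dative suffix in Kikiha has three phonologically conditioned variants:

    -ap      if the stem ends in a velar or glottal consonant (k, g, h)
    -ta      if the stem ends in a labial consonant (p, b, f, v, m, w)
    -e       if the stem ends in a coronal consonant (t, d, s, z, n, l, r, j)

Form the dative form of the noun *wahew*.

wahewta

The final consonant of *wahew* is /w/, which is labial, so the suffix is -ta, giving *wahewta*.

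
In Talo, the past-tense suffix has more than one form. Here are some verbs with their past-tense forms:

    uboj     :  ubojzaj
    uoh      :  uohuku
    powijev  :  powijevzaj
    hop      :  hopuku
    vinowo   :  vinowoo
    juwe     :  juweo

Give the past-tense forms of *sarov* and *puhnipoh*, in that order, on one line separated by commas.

The pattern is voicing of the final sound: -uku when the stem ends in a voiceless consonant (*uoh*, *hop*); -zaj when the stem ends in a voiced consonant (*uboj*, *powijev*); -o when the stem ends in a vowel (*vinowo*, *juwe*).
*sarov*: final sound = /v/, a voiced consonant → -zaj → *sarovzaj*.
*puhnipoh* — final sound /h/ (a voiceless consonant) → -uku → *puhnipohuku*.

sarovzaj, puhnipohuku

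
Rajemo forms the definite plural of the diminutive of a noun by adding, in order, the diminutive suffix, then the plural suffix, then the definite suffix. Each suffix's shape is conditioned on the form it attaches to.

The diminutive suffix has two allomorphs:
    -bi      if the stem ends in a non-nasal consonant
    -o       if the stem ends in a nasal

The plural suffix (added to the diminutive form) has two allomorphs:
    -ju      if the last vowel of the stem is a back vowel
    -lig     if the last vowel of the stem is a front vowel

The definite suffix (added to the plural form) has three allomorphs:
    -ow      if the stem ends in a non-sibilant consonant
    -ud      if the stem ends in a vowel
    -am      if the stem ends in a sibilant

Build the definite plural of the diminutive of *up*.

upbiligow

Since the final consonant of *up* is /p/ (non-nasal), it takes -bi, giving *upbi*.
The diminutive form *upbi*: last vowel = /i/, a front vowel → -lig → *upbilig*.
The plural form *upbilig*: final sound = /g/, a non-sibilant consonant → -ow → *upbiligow*.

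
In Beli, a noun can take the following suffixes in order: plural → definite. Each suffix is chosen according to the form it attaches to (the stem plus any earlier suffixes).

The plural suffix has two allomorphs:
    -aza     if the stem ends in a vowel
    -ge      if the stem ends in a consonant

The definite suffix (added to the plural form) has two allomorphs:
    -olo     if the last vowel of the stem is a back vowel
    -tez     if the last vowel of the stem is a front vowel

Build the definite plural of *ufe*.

ufeazaolo

*ufe*: final sound = /e/, a vowel → -aza → *ufeaza*.
Since the last vowel of the plural form *ufeaza* is /a/ (a back vowel), it takes -olo, giving *ufeazaolo*.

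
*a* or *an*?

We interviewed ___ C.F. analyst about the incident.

a

The indefinite article is chosen by the initial *sound* of the following word, not its spelling.
The initialism *C.F.* is read letter by letter; the first letter, C, is pronounced /siː/, which begins with a consonant sound.
So the article is *a*: We interviewed a C.F. analyst about the incident.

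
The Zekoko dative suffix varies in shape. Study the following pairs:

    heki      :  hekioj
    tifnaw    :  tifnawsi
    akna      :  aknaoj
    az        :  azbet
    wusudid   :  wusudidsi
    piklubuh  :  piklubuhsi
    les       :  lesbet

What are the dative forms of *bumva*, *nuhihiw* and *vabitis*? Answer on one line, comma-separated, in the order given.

The suffix is conditioned by the final sound: -bet when the stem ends in a sibilant (*az*, *les*); -si when the stem ends in a non-sibilant consonant (*tifnaw*, *wusudid*, *piklubuh*); -oj when the stem ends in a vowel (*heki*, *akna*).
Since the final sound of *bumva* is /a/ (a vowel), it takes -oj, giving *bumvaoj*.
Since the final sound of *nuhihiw* is /w/ (a non-sibilant consonant), it takes -si, giving *nuhihiwsi*.
*vabitis* — final sound /s/ (a sibilant) → -bet → *vabitisbet*.

bumvaoj, nuhihiwsi, vabitisbet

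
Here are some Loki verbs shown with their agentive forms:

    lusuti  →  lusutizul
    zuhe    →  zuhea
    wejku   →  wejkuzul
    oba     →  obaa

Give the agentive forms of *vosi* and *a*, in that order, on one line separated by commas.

vosizul, aa

The suffix is conditioned by the last vowel: -zul when the last vowel of the stem is a high vowel (*lusuti*, *wejku*); -a when the last vowel of the stem is a non-high vowel (*zuhe*, *oba*).
*vosi*: last vowel = /i/, a high vowel → -zul → *vosizul*.
Since the last vowel of *a* is /a/ (a non-high vowel), it takes -a, giving *aa*.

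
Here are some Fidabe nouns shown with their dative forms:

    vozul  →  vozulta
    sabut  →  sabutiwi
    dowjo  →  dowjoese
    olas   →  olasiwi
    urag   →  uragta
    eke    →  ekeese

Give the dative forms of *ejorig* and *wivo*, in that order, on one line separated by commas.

The pattern is voicing of the final sound: -iwi when the stem ends in a voiceless consonant (*sabut*, *olas*); -ta when the stem ends in a voiced consonant (*vozul*, *urag*); -ese when the stem ends in a vowel (*dowjo*, *eke*).
The final sound of *ejorig* is /g/, which is a voiced consonant, so the suffix is -ta, giving *ejorigta*.
Since the final sound of *wivo* is /o/ (a vowel), it takes -ese, giving *wivoese*.

ejorigta, wivoese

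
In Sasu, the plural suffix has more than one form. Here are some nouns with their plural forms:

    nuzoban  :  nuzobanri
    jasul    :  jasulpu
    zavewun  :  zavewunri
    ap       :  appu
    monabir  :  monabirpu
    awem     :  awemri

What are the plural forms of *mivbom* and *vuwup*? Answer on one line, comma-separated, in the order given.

The alternation tracks the final consonant of the stem — -ri when the stem ends in a nasal (*nuzoban*, *zavewun*, *awem*); -pu when the stem ends in a non-nasal consonant (*jasul*, *ap*, *monabir*).
The final consonant of *mivbom* is /m/, which is a nasal, so the suffix is -ri, giving *mivbomri*.
*vuwup*: final consonant = /p/, non-nasal → -pu → *vuwuppu*.

mivbomri, vuwuppu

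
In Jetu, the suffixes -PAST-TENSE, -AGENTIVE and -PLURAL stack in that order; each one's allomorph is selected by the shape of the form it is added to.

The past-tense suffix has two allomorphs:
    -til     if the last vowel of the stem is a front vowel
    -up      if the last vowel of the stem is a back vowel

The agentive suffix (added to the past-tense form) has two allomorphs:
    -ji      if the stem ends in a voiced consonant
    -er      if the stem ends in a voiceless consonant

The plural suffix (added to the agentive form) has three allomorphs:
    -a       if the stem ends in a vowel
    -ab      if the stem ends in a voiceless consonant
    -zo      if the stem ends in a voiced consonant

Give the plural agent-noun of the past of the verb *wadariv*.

wadarivtiljia

Since the last vowel of *wadariv* is /i/ (a front vowel), it takes -til, giving *wadarivtil*.
The final consonant of the past-tense form *wadarivtil* is /l/, which is voiced, so the agentive suffix is -ji, giving *wadarivtilji*.
The agentive form *wadarivtilji*: final sound = /i/, a vowel → -a → *wadarivtiljia*.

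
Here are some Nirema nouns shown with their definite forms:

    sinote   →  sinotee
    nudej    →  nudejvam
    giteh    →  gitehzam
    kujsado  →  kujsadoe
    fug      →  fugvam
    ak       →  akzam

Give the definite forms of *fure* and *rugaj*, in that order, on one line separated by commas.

furee, rugajvam

The pattern is voicing of the final sound: -zam when the stem ends in a voiceless consonant (*giteh*, *ak*); -vam when the stem ends in a voiced consonant (*nudej*, *fug*); -e when the stem ends in a vowel (*sinote*, *kujsado*).
The final sound of *fure* is /e/, which is a vowel, so the suffix is -e, giving *furee*.
The final sound of *rugaj* is /j/, which is a voiced consonant, so the suffix is -vam, giving *rugajvam*.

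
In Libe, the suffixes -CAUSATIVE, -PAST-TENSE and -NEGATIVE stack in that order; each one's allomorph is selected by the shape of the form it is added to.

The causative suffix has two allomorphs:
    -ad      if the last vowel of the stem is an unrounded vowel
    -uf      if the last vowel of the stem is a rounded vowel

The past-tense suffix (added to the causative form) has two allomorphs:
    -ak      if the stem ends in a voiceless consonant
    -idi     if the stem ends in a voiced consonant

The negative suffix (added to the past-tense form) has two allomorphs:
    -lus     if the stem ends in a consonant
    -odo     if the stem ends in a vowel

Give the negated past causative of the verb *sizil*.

*sizil*: last vowel = /i/, an unrounded vowel → -ad → *sizilad*.
The final consonant of the causative form *sizilad* is /d/, which is voiced, so the past-tense suffix is -idi, giving *siziladidi*.
The past-tense form *siziladidi*: final sound = /i/, a vowel → -odo → *siziladidiodo*.

siziladidiodo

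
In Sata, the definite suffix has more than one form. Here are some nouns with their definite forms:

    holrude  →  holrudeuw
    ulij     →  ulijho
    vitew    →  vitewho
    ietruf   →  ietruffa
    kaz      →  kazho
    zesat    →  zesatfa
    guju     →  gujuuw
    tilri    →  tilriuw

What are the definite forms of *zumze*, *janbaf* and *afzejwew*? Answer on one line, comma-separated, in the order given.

zumzeuw, janbaffa, afzejwewho

Looking at the final sound of each stem: -fa when the stem ends in a voiceless consonant (*ietruf*, *zesat*); -ho when the stem ends in a voiced consonant (*ulij*, *vitew*, *kaz*); -uw when the stem ends in a vowel (*holrude*, *guju*, *tilri*).
*zumze* — final sound /e/ (a vowel) → -uw → *zumzeuw*.
The final sound of *janbaf* is /f/, which is a voiceless consonant, so the suffix is -fa, giving *janbaffa*.
*afzejwew*: final sound = /w/, a voiced consonant → -ho → *afzejwewho*.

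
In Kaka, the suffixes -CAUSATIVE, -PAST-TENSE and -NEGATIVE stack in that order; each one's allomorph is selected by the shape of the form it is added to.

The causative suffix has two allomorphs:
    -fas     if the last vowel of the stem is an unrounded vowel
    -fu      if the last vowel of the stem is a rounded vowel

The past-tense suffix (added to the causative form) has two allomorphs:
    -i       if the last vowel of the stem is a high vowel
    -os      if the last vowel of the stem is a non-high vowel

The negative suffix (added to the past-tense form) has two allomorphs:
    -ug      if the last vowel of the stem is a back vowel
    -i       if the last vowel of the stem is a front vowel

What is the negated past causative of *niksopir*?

niksopirfasosug

The last vowel of *niksopir* is /i/, which is an unrounded vowel, so the causative suffix is -fas, giving *niksopirfas*.
The causative form *niksopirfas*: last vowel = /a/, a non-high vowel → -os → *niksopirfasos*.
The past-tense form *niksopirfasos*: last vowel = /o/, a back vowel → -ug → *niksopirfasosug*.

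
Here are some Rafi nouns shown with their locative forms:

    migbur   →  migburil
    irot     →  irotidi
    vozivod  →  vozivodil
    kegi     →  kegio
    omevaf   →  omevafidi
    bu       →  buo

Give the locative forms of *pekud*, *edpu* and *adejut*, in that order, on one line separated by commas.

pekudil, edpuo, adejutidi

The suffix is conditioned by the final sound: -idi when the stem ends in a voiceless consonant (*irot*, *omevaf*); -il when the stem ends in a voiced consonant (*migbur*, *vozivod*); -o when the stem ends in a vowel (*kegi*, *bu*).
*pekud* — final sound /d/ (a voiced consonant) → -il → *pekudil*.
*edpu*: final sound = /u/, a vowel → -o → *edpuo*.
*adejut* — final sound /t/ (a voiceless consonant) → -idi → *adejutidi*.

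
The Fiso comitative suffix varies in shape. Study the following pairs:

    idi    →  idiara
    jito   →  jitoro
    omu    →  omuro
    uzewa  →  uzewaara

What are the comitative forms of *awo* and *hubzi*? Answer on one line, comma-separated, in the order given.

aworo, hubziara

The suffix is conditioned by the last vowel: -ro when the last vowel of the stem is a rounded vowel (*jito*, *omu*); -ara when the last vowel of the stem is an unrounded vowel (*idi*, *uzewa*).
*awo*: last vowel = /o/, a rounded vowel → -ro → *aworo*.
*hubzi* — last vowel /i/ (an unrounded vowel) → -ara → *hubziara*.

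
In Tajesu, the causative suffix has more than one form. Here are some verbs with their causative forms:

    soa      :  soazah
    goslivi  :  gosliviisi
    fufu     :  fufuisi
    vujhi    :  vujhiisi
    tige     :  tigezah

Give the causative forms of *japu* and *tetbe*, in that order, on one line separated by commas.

Looking at the last vowel of each stem: -isi when the last vowel of the stem is a high vowel (*goslivi*, *fufu*, *vujhi*); -zah when the last vowel of the stem is a non-high vowel (*soa*, *tige*).
*japu* — last vowel /u/ (a high vowel) → -isi → *japuisi*.
*tetbe* — last vowel /e/ (a non-high vowel) → -zah → *tetbezah*.

japuisi, tetbezah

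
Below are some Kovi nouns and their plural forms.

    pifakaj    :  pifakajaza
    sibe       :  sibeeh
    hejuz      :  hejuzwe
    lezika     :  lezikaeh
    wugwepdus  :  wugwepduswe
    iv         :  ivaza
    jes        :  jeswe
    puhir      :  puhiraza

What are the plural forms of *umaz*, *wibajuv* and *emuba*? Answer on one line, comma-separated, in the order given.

umazwe, wibajuvaza, emubaeh

Looking at the final sound of each stem: -we when the stem ends in a sibilant (*hejuz*, *wugwepdus*, *jes*); -aza when the stem ends in a non-sibilant consonant (*pifakaj*, *iv*, *puhir*); -eh when the stem ends in a vowel (*sibe*, *lezika*).
*umaz* — final sound /z/ (a sibilant) → -we → *umazwe*.
Since the final sound of *wibajuv* is /v/ (a non-sibilant consonant), it takes -aza, giving *wibajuvaza*.
The final sound of *emuba* is /a/, which is a vowel, so the suffix is -eh, giving *emubaeh*.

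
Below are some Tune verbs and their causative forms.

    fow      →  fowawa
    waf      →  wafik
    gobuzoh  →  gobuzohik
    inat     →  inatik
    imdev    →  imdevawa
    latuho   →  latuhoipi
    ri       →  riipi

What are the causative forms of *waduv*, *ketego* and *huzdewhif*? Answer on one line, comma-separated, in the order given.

waduvawa, ketegoipi, huzdewhifik

Looking at the final sound of each stem: -ik when the stem ends in a voiceless consonant (*waf*, *gobuzoh*, *inat*); -awa when the stem ends in a voiced consonant (*fow*, *imdev*); -ipi when the stem ends in a vowel (*latuho*, *ri*).
*waduv* — final sound /v/ (a voiced consonant) → -awa → *waduvawa*.
*ketego* — final sound /o/ (a vowel) → -ipi → *ketegoipi*.
*huzdewhif* — final sound /f/ (a voiceless consonant) → -ik → *huzdewhifik*.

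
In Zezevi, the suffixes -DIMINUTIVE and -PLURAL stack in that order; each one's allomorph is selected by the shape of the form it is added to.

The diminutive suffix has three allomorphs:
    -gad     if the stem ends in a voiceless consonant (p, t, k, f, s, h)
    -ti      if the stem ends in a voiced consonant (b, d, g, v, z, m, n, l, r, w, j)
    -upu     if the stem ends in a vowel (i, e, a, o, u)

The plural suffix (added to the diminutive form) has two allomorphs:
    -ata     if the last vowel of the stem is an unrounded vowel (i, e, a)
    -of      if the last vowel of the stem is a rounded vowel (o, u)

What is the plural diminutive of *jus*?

jusgadata

*jus*: final sound = /s/, a voiceless consonant → -gad → *jusgad*.
The last vowel of the diminutive form *jusgad* is /a/, which is an unrounded vowel, so the plural suffix is -ata, giving *jusgadata*.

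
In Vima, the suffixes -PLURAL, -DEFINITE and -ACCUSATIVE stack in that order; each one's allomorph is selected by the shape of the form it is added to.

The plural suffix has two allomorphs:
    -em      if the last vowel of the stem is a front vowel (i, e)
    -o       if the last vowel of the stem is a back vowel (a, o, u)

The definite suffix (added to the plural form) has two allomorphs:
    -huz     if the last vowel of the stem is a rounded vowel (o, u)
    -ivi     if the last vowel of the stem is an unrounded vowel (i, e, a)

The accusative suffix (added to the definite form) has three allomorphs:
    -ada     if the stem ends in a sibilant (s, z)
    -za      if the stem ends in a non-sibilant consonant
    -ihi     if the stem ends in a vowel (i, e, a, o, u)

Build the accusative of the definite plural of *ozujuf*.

ozujufohuzada

*ozujuf* — last vowel /u/ (a back vowel) → -o → *ozujufo*.
The last vowel of the plural form *ozujufo* is /o/, which is a rounded vowel, so the definite suffix is -huz, giving *ozujufohuz*.
The final sound of the definite form *ozujufohuz* is /z/, which is a sibilant, so the accusative suffix is -ada, giving *ozujufohuzada*.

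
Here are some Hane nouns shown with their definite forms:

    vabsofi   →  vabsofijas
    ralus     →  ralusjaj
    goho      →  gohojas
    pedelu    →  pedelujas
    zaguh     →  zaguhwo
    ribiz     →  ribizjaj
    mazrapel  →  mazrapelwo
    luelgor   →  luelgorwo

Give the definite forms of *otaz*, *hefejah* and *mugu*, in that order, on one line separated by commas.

otazjaj, hefejahwo, mugujas

The alternation tracks the final sound of the stem — -jaj when the stem ends in a sibilant (*ralus*, *ribiz*); -wo when the stem ends in a non-sibilant consonant (*zaguh*, *mazrapel*, *luelgor*); -jas when the stem ends in a vowel (*vabsofi*, *goho*, *pedelu*).
Since the final sound of *otaz* is /z/ (a sibilant), it takes -jaj, giving *otazjaj*.
*hefejah* — final sound /h/ (a non-sibilant consonant) → -wo → *hefejahwo*.
Since the final sound of *mugu* is /u/ (a vowel), it takes -jas, giving *mugujas*.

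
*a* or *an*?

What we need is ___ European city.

a

The indefinite article is chosen by the initial *sound* of the following word, not its spelling.
*European* begins with the sound /jʊ/ (eu pronounced /jʊ/) — a consonant sound.
So the article is *a*: What we need is a European city.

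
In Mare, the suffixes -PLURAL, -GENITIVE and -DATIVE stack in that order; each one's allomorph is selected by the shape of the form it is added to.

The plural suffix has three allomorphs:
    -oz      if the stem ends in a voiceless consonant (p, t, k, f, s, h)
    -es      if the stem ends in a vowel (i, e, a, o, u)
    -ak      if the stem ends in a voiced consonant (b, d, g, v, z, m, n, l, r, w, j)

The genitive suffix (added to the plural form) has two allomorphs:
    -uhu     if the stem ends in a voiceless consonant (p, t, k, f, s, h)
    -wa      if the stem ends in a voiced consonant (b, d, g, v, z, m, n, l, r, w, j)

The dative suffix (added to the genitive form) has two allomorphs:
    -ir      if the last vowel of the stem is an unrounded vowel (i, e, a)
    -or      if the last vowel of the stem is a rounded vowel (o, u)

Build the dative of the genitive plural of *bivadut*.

The final sound of *bivadut* is /t/, which is a voiceless consonant, so the plural suffix is -oz, giving *bivadutoz*.
The plural form *bivadutoz* — final consonant /z/ (voiced) → -wa → *bivadutozwa*.
Since the last vowel of the genitive form *bivadutozwa* is /a/ (an unrounded vowel), it takes -ir, giving *bivadutozwair*.

bivadutozwair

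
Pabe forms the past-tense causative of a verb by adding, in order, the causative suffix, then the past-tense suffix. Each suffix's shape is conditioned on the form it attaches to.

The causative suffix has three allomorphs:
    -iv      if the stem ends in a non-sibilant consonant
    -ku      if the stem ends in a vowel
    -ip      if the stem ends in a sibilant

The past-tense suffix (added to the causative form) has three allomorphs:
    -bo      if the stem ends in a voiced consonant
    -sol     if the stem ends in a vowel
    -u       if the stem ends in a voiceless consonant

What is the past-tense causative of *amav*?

amavivbo

*amav*: final sound = /v/, a non-sibilant consonant → -iv → *amaviv*.
The causative form *amaviv* — final sound /v/ (a voiced consonant) → -bo → *amavivbo*.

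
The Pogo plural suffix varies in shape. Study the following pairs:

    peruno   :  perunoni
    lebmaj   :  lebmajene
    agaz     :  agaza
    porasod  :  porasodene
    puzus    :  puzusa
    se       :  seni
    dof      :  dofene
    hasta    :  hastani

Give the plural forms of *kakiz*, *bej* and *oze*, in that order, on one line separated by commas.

kakiza, bejene, ozeni

The alternation tracks the final sound of the stem — -a when the stem ends in a sibilant (*agaz*, *puzus*); -ene when the stem ends in a non-sibilant consonant (*lebmaj*, *porasod*, *dof*); -ni when the stem ends in a vowel (*peruno*, *se*, *hasta*).
*kakiz*: final sound = /z/, a sibilant → -a → *kakiza*.
The final sound of *bej* is /j/, which is a non-sibilant consonant, so the suffix is -ene, giving *bejene*.
Since the final sound of *oze* is /e/ (a vowel), it takes -ni, giving *ozeni*.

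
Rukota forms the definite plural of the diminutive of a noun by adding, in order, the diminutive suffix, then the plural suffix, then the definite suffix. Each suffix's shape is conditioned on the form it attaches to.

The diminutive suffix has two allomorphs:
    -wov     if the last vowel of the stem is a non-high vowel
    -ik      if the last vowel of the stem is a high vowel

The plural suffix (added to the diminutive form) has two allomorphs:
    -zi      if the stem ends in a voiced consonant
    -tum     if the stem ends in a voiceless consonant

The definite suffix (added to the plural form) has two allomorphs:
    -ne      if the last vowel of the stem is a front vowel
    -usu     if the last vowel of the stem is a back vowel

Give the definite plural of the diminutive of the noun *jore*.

jorewovzine

Since the last vowel of *jore* is /e/ (a non-high vowel), it takes -wov, giving *jorewov*.
The diminutive form *jorewov*: final consonant = /v/, voiced → -zi → *jorewovzi*.
The plural form *jorewovzi*: last vowel = /i/, a front vowel → -ne → *jorewovzine*.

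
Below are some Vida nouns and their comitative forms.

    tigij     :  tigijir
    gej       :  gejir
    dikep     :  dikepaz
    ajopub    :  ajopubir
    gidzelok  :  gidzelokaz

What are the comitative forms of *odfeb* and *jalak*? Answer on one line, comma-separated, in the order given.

The suffix is conditioned by the final consonant: -az when the stem ends in a voiceless consonant (*dikep*, *gidzelok*); -ir when the stem ends in a voiced consonant (*tigij*, *gej*, *ajopub*).
Since the final consonant of *odfeb* is /b/ (voiced), it takes -ir, giving *odfebir*.
Since the final consonant of *jalak* is /k/ (voiceless), it takes -az, giving *jalakaz*.

odfebir, jalakaz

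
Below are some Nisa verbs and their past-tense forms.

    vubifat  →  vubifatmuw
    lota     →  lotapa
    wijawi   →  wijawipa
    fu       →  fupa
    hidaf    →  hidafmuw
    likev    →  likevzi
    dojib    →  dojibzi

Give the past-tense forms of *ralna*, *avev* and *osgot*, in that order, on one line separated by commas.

The pattern is voicing of the final sound: -muw when the stem ends in a voiceless consonant (*vubifat*, *hidaf*); -zi when the stem ends in a voiced consonant (*likev*, *dojib*); -pa when the stem ends in a vowel (*lota*, *wijawi*, *fu*).
Since the final sound of *ralna* is /a/ (a vowel), it takes -pa, giving *ralnapa*.
Since the final sound of *avev* is /v/ (a voiced consonant), it takes -zi, giving *avevzi*.
*osgot* — final sound /t/ (a voiceless consonant) → -muw → *osgotmuw*.

ralnapa, avevzi, osgotmuw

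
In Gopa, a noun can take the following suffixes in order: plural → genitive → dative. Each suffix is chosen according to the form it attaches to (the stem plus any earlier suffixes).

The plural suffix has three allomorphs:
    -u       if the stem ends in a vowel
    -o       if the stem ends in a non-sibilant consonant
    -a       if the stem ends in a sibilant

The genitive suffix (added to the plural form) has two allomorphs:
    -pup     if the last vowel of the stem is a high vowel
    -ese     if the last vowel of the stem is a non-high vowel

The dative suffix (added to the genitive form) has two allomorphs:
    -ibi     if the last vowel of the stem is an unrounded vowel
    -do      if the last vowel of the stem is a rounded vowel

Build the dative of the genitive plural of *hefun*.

The final sound of *hefun* is /n/, which is a non-sibilant consonant, so the plural suffix is -o, giving *hefuno*.
The plural form *hefuno* — last vowel /o/ (a non-high vowel) → -ese → *hefunoese*.
The genitive form *hefunoese* — last vowel /e/ (an unrounded vowel) → -ibi → *hefunoeseibi*.

hefunoeseibi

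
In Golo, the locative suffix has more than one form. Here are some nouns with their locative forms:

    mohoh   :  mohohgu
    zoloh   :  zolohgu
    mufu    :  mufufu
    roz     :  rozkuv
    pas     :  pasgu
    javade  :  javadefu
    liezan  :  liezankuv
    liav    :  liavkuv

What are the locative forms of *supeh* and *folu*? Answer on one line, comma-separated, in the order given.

Looking at the final sound of each stem: -gu when the stem ends in a voiceless consonant (*mohoh*, *zoloh*, *pas*); -kuv when the stem ends in a voiced consonant (*roz*, *liezan*, *liav*); -fu when the stem ends in a vowel (*mufu*, *javade*).
Since the final sound of *supeh* is /h/ (a voiceless consonant), it takes -gu, giving *supehgu*.
*folu* — final sound /u/ (a vowel) → -fu → *folufu*.

supehgu, folufu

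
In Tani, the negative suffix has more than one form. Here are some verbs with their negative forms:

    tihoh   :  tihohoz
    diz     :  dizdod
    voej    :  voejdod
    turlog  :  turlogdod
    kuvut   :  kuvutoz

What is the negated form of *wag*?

Looking at the final consonant of each stem: -oz when the stem ends in a voiceless consonant (*tihoh*, *kuvut*); -dod when the stem ends in a voiced consonant (*diz*, *voej*, *turlog*).
*wag*: final consonant = /g/, voiced → -dod → *wagdod*.

wagdod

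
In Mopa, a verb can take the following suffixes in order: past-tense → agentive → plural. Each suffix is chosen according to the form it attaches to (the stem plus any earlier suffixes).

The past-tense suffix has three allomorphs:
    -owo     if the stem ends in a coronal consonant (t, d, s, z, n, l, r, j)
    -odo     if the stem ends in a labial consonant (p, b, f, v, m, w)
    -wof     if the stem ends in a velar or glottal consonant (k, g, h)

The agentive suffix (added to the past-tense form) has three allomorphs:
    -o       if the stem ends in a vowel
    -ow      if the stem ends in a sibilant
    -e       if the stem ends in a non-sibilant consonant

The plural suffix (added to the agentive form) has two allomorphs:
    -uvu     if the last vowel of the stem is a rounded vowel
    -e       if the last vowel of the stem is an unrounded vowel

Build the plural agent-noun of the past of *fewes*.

*fewes* — final consonant /s/ (coronal) → -owo → *fewesowo*.
Since the final sound of the past-tense form *fewesowo* is /o/ (a vowel), it takes -o, giving *fewesowoo*.
The agentive form *fewesowoo* — last vowel /o/ (a rounded vowel) → -uvu → *fewesowoouvu*.

fewesowoouvu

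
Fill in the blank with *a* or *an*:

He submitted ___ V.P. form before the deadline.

The indefinite article is chosen by the initial *sound* of the following word, not its spelling.
The initialism *V.P.* is read letter by letter; the first letter, V, is pronounced /viː/, which begins with a consonant sound.
So the article is *a*: He submitted a V.P. form before the deadline.

a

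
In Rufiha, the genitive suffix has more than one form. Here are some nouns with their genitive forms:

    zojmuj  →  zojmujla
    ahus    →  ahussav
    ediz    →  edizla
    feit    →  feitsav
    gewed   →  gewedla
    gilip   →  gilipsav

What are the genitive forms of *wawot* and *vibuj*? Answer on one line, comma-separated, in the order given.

The pattern is voicing of the final consonant: -sav when the stem ends in a voiceless consonant (*ahus*, *feit*, *gilip*); -la when the stem ends in a voiced consonant (*zojmuj*, *ediz*, *gewed*).
Since the final consonant of *wawot* is /t/ (voiceless), it takes -sav, giving *wawotsav*.
*vibuj*: final consonant = /j/, voiced → -la → *vibujla*.

wawotsav, vibujla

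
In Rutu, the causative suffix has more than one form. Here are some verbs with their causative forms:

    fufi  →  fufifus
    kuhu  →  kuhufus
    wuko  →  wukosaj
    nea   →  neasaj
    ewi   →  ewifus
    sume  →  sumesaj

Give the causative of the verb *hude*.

Looking at the last vowel of each stem: -fus when the last vowel of the stem is a high vowel (*fufi*, *kuhu*, *ewi*); -saj when the last vowel of the stem is a non-high vowel (*wuko*, *nea*, *sume*).
*hude* — last vowel /e/ (a non-high vowel) → -saj → *hudesaj*.

hudesaj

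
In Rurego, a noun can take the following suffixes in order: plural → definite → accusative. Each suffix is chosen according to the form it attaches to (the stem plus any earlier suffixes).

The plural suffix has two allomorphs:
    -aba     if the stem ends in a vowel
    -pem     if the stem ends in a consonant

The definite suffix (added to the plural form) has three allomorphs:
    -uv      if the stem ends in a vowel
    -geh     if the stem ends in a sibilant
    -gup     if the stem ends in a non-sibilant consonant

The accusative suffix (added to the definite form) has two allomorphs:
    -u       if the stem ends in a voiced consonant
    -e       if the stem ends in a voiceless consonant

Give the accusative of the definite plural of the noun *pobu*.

*pobu* — final sound /u/ (a vowel) → -aba → *pobuaba*.
The final sound of the plural form *pobuaba* is /a/, which is a vowel, so the definite suffix is -uv, giving *pobuabauv*.
Since the final consonant of the definite form *pobuabauv* is /v/ (voiced), it takes -u, giving *pobuabauvu*.

pobuabauvu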